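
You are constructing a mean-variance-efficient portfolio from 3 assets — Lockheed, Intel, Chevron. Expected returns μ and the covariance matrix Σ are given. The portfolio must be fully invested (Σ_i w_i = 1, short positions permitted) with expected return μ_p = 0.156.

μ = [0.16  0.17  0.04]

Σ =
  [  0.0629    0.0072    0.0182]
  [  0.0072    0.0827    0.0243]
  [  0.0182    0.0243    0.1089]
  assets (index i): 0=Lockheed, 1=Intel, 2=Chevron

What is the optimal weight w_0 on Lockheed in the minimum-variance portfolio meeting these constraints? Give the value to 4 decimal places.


0.5332

g=Σ⁻¹μ = [2.4572  1.9846  -0.4862]
h=Σ⁻¹𝟙 = [13.4155  9.5079  4.8191]
a=μᵀg=0.711083  b=𝟙ᵀg=3.955592  c=𝟙ᵀh=27.742497  D=ac−b²=4.080514
λ₁=(c·0.156−b)/D = (27.742497·0.156−3.955592)/4.080514 = 0.091223
λ₂=(a−b·0.156)/D = (0.711083−3.955592·0.156)/4.080514 = 0.023039
w* = 0.091223·g + 0.023039·h:
  w_0 = 0.091223·2.4572 + 0.023039·13.4155 = 0.5332  (Lockheed)
  w_1 = 0.091223·1.9846 + 0.023039·9.5079 = 0.4001  (Intel)
  w_2 = 0.091223·-0.4862 + 0.023039·4.8191 = 0.0667  (Chevron)
Σw_i=1.0000  μᵀw=0.1560
σ²=wᵀΣw=λ₁·μ_p+λ₂ = 0.091223·0.156 + 0.023039 = 0.037270 ≈ 0.0373


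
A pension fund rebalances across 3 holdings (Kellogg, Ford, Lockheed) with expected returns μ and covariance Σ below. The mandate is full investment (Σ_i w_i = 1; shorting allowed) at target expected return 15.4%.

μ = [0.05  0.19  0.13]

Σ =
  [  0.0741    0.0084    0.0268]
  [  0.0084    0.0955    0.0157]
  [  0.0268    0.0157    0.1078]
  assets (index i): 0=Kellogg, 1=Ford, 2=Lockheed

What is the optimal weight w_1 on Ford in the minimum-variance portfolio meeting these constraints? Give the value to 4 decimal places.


u=Σ⁻¹μ = [0.1403  1.8284  0.9048]
v=Σ⁻¹𝟙 = [10.5649  8.6560  5.3893]
a=μᵀu=0.472039  b=𝟙ᵀu=2.873480  c=𝟙ᵀv=24.610099  D=ac−b²=3.360033
λ₁=(c·0.154−b)/D = (24.610099·0.154−2.873480)/3.360033 = 0.272758
λ₂=(a−b·0.154)/D = (0.472039−2.873480·0.154)/3.360033 = 0.008786
w* = 0.272758·u + 0.008786·v:
  w_0 = 0.272758·0.1403 + 0.008786·10.5649 = 0.1311  (Kellogg)
  w_1 = 0.272758·1.8284 + 0.008786·8.6560 = 0.5748  (Ford)
  w_2 = 0.272758·0.9048 + 0.008786·5.3893 = 0.2941  (Lockheed)
Σw_i=1.0000  μᵀw=0.1540
σ²=wᵀΣw=λ₁·μ_p+λ₂ = 0.272758·0.154 + 0.008786 = 0.050791 ≈ 0.0508

0.5748


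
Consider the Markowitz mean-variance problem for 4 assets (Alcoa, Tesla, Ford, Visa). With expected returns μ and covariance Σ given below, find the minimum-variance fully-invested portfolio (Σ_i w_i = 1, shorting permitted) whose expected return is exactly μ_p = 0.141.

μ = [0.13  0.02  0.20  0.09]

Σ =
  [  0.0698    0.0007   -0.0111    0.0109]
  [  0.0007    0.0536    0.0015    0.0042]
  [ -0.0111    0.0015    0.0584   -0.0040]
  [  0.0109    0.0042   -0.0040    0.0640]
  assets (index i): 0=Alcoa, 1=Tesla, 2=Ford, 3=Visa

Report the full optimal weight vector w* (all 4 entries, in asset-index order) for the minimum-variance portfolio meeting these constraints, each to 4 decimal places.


0.2739  0.1122  0.4354  0.1786

u=Σ⁻¹μ = [2.2924  0.1346  3.9428  1.2534]
v=Σ⁻¹𝟙 = [15.3608  16.8489  20.5132  13.1852]
a=μᵀu=1.202061  b=𝟙ᵀu=7.623197  c=𝟙ᵀv=65.908130  D=ac−b²=21.112485
λ₁=(c·0.141−b)/D = (65.908130·0.141−7.623197)/21.112485 = 0.079093
λ₂=(a−b·0.141)/D = (1.202061−7.623197·0.141)/21.112485 = 0.006024
w* = 0.079093·u + 0.006024·v:
  w_0 = 0.079093·2.2924 + 0.006024·15.3608 = 0.2739  (Alcoa)
  w_1 = 0.079093·0.1346 + 0.006024·16.8489 = 0.1122  (Tesla)
  w_2 = 0.079093·3.9428 + 0.006024·20.5132 = 0.4354  (Ford)
  w_3 = 0.079093·1.2534 + 0.006024·13.1852 = 0.1786  (Visa)
Σw_i=1.0000  μᵀw=0.1410
σ²=wᵀΣw=λ₁·μ_p+λ₂ = 0.079093·0.141 + 0.006024 = 0.017177 ≈ 0.0172


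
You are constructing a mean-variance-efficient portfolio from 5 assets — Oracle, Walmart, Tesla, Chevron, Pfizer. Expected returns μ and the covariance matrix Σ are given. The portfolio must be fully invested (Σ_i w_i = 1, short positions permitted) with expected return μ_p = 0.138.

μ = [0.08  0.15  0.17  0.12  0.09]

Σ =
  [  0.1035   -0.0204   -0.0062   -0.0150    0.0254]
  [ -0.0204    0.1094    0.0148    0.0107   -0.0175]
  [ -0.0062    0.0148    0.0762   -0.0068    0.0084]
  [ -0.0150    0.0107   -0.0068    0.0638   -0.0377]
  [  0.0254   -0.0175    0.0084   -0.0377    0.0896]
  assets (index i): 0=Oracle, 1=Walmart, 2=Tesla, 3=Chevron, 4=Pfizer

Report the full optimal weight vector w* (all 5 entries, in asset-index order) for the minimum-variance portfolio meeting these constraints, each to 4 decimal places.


u=Σ⁻¹μ = [1.1196  1.3046  2.1347  3.4486  2.1928]
v=Σ⁻¹𝟙 = [11.5446  10.0547  12.4738  30.8263  21.6529]
a=μᵀu=1.259332  b=𝟙ᵀu=10.200225  c=𝟙ᵀv=86.552207  D=ac−b²=4.953395
λ₁=(c·0.138−b)/D = (86.552207·0.138−10.200225)/4.953395 = 0.352078
λ₂=(a−b·0.138)/D = (1.259332−10.200225·0.138)/4.953395 = -0.029939
w* = 0.352078·u + -0.029939·v:
  w_0 = 0.352078·1.1196 + -0.029939·11.5446 = 0.0486  (Oracle)
  w_1 = 0.352078·1.3046 + -0.029939·10.0547 = 0.1583  (Walmart)
  w_2 = 0.352078·2.1347 + -0.029939·12.4738 = 0.3781  (Tesla)
  w_3 = 0.352078·3.4486 + -0.029939·30.8263 = 0.2913  (Chevron)
  w_4 = 0.352078·2.1928 + -0.029939·21.6529 = 0.1238  (Pfizer)
Σw_i=1.0000  μᵀw=0.1380
σ²=wᵀΣw=λ₁·μ_p+λ₂ = 0.352078·0.138 + -0.029939 = 0.018648 ≈ 0.0186

0.0486  0.1583  0.3781  0.2913  0.1238


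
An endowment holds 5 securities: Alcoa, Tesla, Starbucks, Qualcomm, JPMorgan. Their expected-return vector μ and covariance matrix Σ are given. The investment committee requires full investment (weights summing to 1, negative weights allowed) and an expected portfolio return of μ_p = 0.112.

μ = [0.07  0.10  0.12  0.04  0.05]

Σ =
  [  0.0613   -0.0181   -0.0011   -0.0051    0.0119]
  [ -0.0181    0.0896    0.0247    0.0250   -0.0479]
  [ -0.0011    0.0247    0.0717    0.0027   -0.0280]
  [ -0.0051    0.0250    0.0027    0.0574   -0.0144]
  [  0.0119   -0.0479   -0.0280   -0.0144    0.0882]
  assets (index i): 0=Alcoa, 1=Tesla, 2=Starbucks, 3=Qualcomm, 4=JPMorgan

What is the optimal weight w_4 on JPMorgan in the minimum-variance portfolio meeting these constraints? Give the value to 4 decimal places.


0.2442

x=Σ⁻¹μ = [1.3623  1.8569  1.8375  0.4360  2.0460]
y=Σ⁻¹𝟙 = [18.5914  20.6306  17.5515  16.3560  28.2759]
a=μᵀx=0.621284  b=𝟙ᵀx=7.538663  c=𝟙ᵀy=101.405325  D=ac−b²=6.170092
λ₁=(c·0.112−b)/D = (101.405325·0.112−7.538663)/6.170092 = 0.618910
λ₂=(a−b·0.112)/D = (0.621284−7.538663·0.112)/6.170092 = -0.036150
w* = 0.618910·x + -0.036150·y:
  w_0 = 0.618910·1.3623 + -0.036150·18.5914 = 0.1710  (Alcoa)
  w_1 = 0.618910·1.8569 + -0.036150·20.6306 = 0.4035  (Tesla)
  w_2 = 0.618910·1.8375 + -0.036150·17.5515 = 0.5027  (Starbucks)
  w_3 = 0.618910·0.4360 + -0.036150·16.3560 = -0.3214  (Qualcomm)
  w_4 = 0.618910·2.0460 + -0.036150·28.2759 = 0.2442  (JPMorgan)
Σw_i=1.0000  μᵀw=0.1120
σ²=wᵀΣw=λ₁·μ_p+λ₂ = 0.618910·0.112 + -0.036150 = 0.033168 ≈ 0.0332


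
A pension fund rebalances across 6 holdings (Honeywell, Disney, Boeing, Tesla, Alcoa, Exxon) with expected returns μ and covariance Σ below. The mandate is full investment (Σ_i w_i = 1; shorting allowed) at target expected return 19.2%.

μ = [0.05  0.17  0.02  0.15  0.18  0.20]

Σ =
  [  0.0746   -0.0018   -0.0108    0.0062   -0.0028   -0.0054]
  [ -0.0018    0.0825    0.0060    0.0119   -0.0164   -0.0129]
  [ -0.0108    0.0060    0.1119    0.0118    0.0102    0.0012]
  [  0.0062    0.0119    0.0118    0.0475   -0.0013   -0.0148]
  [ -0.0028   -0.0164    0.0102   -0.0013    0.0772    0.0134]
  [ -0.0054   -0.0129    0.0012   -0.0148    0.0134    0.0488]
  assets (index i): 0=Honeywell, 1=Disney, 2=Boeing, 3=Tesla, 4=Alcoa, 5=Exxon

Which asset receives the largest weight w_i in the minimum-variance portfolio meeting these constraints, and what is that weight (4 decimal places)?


Exxon (0.4179)

x=Σ⁻¹μ = [0.7805  2.8065  -0.6074  4.3289  2.1249  5.6709]
y=Σ⁻¹𝟙 = [15.2737  15.6063  5.7566  23.4336  11.2159  30.1929]
a=μᵀx=2.670000  b=𝟙ᵀx=15.104395  c=𝟙ᵀy=101.479203  D=ac−b²=42.806684
λ₁=(c·0.192−b)/D = (101.479203·0.192−15.104395)/42.806684 = 0.102311
λ₂=(a−b·0.192)/D = (2.670000−15.104395·0.192)/42.806684 = -0.005374
w* = 0.102311·x + -0.005374·y:
  w_0 = 0.102311·0.7805 + -0.005374·15.2737 = -0.0022  (Honeywell)
  w_1 = 0.102311·2.8065 + -0.005374·15.6063 = 0.2033  (Disney)
  w_2 = 0.102311·-0.6074 + -0.005374·5.7566 = -0.0931  (Boeing)
  w_3 = 0.102311·4.3289 + -0.005374·23.4336 = 0.3170  (Tesla)
  w_4 = 0.102311·2.1249 + -0.005374·11.2159 = 0.1571  (Alcoa)
  w_5 = 0.102311·5.6709 + -0.005374·30.1929 = 0.4179  (Exxon)
Σw_i=1.0000  μᵀw=0.1920
σ²=wᵀΣw=λ₁·μ_p+λ₂ = 0.102311·0.192 + -0.005374 = 0.014270 ≈ 0.0143


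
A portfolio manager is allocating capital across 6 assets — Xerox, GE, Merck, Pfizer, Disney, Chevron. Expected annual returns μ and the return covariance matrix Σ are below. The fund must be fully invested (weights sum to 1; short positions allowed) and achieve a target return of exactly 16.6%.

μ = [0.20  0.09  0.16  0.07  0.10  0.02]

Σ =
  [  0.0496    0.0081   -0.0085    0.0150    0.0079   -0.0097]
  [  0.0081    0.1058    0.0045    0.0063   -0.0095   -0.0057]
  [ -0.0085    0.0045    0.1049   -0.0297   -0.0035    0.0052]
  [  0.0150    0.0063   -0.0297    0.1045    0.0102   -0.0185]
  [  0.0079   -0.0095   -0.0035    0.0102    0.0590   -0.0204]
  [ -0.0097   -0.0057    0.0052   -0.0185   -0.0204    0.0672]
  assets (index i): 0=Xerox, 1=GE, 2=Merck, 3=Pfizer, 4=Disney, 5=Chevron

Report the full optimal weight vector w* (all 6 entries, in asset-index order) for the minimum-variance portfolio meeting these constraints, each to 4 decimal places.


0.5563  0.0302  0.2401  0.0223  0.1127  0.0383

x=Σ⁻¹μ = [4.0690  0.6524  2.0132  0.7144  1.7768  1.5206]
y=Σ⁻¹𝟙 = [18.5673  10.4225  13.6194  12.7712  24.5467  28.3588]
a=μᵀx=1.452730  b=𝟙ᵀx=10.746397  c=𝟙ᵀy=108.285670  D=ac−b²=41.824834
λ₁=(c·0.166−b)/D = (108.285670·0.166−10.746397)/41.824834 = 0.172840
λ₂=(a−b·0.166)/D = (1.452730−10.746397·0.166)/41.824834 = -0.007918
w* = 0.172840·x + -0.007918·y:
  w_0 = 0.172840·4.0690 + -0.007918·18.5673 = 0.5563  (Xerox)
  w_1 = 0.172840·0.6524 + -0.007918·10.4225 = 0.0302  (GE)
  w_2 = 0.172840·2.0132 + -0.007918·13.6194 = 0.2401  (Merck)
  w_3 = 0.172840·0.7144 + -0.007918·12.7712 = 0.0223  (Pfizer)
  w_4 = 0.172840·1.7768 + -0.007918·24.5467 = 0.1127  (Disney)
  w_5 = 0.172840·1.5206 + -0.007918·28.3588 = 0.0383  (Chevron)
Σw_i=1.0000  μᵀw=0.1660
σ²=wᵀΣw=λ₁·μ_p+λ₂ = 0.172840·0.166 + -0.007918 = 0.020773 ≈ 0.0208


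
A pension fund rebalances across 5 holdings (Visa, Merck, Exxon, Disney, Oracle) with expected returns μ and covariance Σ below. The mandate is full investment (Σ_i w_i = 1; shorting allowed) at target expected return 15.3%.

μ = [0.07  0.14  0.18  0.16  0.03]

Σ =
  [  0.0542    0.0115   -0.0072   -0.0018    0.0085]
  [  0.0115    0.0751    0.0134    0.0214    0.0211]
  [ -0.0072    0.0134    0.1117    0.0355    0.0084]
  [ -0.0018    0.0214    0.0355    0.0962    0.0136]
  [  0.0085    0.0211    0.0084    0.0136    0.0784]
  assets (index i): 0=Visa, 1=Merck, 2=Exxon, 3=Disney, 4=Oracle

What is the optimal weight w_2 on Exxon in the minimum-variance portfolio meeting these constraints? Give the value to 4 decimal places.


x=Σ⁻¹μ = [1.2850  1.2733  1.2548  0.9985  -0.4070]
y=Σ⁻¹𝟙 = [17.1752  5.6460  6.9615  5.8144  7.6190]
a=μᵀx=0.641631  b=𝟙ᵀx=4.404636  c=𝟙ᵀy=43.216041  D=ac−b²=8.327945
λ₁=(c·0.153−b)/D = (43.216041·0.153−4.404636)/8.327945 = 0.265062
λ₂=(a−b·0.153)/D = (0.641631−4.404636·0.153)/8.327945 = -0.003876
w* = 0.265062·x + -0.003876·y:
  w_0 = 0.265062·1.2850 + -0.003876·17.1752 = 0.2740  (Visa)
  w_1 = 0.265062·1.2733 + -0.003876·5.6460 = 0.3156  (Merck)
  w_2 = 0.265062·1.2548 + -0.003876·6.9615 = 0.3056  (Exxon)
  w_3 = 0.265062·0.9985 + -0.003876·5.8144 = 0.2421  (Disney)
  w_4 = 0.265062·-0.4070 + -0.003876·7.6190 = -0.1374  (Oracle)
Σw_i=1.0000  μᵀw=0.1530
σ²=wᵀΣw=λ₁·μ_p+λ₂ = 0.265062·0.153 + -0.003876 = 0.036679 ≈ 0.0367

0.3056


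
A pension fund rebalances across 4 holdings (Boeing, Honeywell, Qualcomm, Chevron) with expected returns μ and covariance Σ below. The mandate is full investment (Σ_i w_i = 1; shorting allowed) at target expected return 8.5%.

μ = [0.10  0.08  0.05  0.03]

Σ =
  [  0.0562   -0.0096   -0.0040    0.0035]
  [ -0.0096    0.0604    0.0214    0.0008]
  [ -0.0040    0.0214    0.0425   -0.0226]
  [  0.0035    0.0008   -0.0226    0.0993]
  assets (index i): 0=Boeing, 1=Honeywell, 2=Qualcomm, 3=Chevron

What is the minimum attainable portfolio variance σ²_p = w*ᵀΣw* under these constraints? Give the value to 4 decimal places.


p=Σ⁻¹μ = [2.0431  1.3107  0.9392  0.4333]
q=Σ⁻¹𝟙 = [20.4604  9.2197  29.2897  15.9412]
a=μᵀp=0.369129  b=𝟙ᵀp=4.726331  c=𝟙ᵀq=74.910911  D=ac−b²=5.313591
λ₁=(c·0.085−b)/D = (74.910911·0.085−4.726331)/5.313591 = 0.308849
λ₂=(a−b·0.085)/D = (0.369129−4.726331·0.085)/5.313591 = -0.006137
w* = 0.308849·p + -0.006137·q:
  w_0 = 0.308849·2.0431 + -0.006137·20.4604 = 0.5055  (Boeing)
  w_1 = 0.308849·1.3107 + -0.006137·9.2197 = 0.3482  (Honeywell)
  w_2 = 0.308849·0.9392 + -0.006137·29.2897 = 0.1103  (Qualcomm)
  w_3 = 0.308849·0.4333 + -0.006137·15.9412 = 0.0360  (Chevron)
Σw_i=1.0000  μᵀw=0.0850
σ²=wᵀΣw=λ₁·μ_p+λ₂ = 0.308849·0.085 + -0.006137 = 0.020115 ≈ 0.0201

0.0201


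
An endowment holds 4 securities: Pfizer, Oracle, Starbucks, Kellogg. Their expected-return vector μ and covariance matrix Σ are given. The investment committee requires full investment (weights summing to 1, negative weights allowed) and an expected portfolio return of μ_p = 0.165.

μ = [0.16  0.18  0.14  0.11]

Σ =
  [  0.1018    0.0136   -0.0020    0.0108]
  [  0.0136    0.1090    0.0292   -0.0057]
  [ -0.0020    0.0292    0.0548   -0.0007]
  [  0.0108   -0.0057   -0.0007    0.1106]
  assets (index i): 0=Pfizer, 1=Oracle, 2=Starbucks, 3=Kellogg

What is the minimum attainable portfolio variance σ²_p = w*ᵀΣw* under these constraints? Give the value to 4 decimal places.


0.0459

x=Σ⁻¹μ = [1.3866  0.9629  2.1040  0.9221]
y=Σ⁻¹𝟙 = [8.6938  4.1201  16.4788  8.5093]
a=μᵀx=0.791179  b=𝟙ᵀx=5.375666  c=𝟙ᵀy=37.801904  D=ac−b²=1.010286
λ₁=(c·0.165−b)/D = (37.801904·0.165−5.375666)/1.010286 = 0.852876
λ₂=(a−b·0.165)/D = (0.791179−5.375666·0.165)/1.010286 = -0.094831
w* = 0.852876·x + -0.094831·y:
  w_0 = 0.852876·1.3866 + -0.094831·8.6938 = 0.3581  (Pfizer)
  w_1 = 0.852876·0.9629 + -0.094831·4.1201 = 0.4306  (Oracle)
  w_2 = 0.852876·2.1040 + -0.094831·16.4788 = 0.2318  (Starbucks)
  w_3 = 0.852876·0.9221 + -0.094831·8.5093 = -0.0205  (Kellogg)
Σw_i=1.0000  μᵀw=0.1650
σ²=wᵀΣw=λ₁·μ_p+λ₂ = 0.852876·0.165 + -0.094831 = 0.045894 ≈ 0.0459


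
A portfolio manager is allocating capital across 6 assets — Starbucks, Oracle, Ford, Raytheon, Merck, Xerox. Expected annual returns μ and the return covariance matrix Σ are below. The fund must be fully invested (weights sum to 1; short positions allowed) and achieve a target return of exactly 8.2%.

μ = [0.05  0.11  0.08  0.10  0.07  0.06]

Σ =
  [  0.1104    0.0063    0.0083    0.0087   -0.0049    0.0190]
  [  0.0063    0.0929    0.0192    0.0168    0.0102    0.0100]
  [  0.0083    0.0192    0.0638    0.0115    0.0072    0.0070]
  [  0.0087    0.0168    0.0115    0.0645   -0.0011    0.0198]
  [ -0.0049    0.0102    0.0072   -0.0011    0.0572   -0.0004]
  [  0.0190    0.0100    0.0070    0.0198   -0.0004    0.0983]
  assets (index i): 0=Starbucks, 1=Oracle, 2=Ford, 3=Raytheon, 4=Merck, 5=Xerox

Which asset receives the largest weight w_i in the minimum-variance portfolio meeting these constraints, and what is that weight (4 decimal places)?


x=Σ⁻¹μ = [0.2840  0.6769  0.6585  1.1728  1.0685  0.2079]
y=Σ⁻¹𝟙 = [7.0635  4.0930  9.1703  10.3760  16.4429  5.7152]
a=μᵀx=0.345886  b=𝟙ᵀx=4.068552  c=𝟙ᵀy=52.860990  D=ac−b²=1.730758
λ₁=(c·0.082−b)/D = (52.860990·0.082−4.068552)/1.730758 = 0.153718
λ₂=(a−b·0.082)/D = (0.345886−4.068552·0.082)/1.730758 = 0.007086
w* = 0.153718·x + 0.007086·y:
  w_0 = 0.153718·0.2840 + 0.007086·7.0635 = 0.0937  (Starbucks)
  w_1 = 0.153718·0.6769 + 0.007086·4.0930 = 0.1331  (Oracle)
  w_2 = 0.153718·0.6585 + 0.007086·9.1703 = 0.1662  (Ford)
  w_3 = 0.153718·1.1728 + 0.007086·10.3760 = 0.2538  (Raytheon)
  w_4 = 0.153718·1.0685 + 0.007086·16.4429 = 0.2808  (Merck)
  w_5 = 0.153718·0.2079 + 0.007086·5.7152 = 0.0725  (Xerox)
Σw_i=1.0000  μᵀw=0.0820
σ²=wᵀΣw=λ₁·μ_p+λ₂ = 0.153718·0.082 + 0.007086 = 0.019691 ≈ 0.0197

Merck (0.2808)


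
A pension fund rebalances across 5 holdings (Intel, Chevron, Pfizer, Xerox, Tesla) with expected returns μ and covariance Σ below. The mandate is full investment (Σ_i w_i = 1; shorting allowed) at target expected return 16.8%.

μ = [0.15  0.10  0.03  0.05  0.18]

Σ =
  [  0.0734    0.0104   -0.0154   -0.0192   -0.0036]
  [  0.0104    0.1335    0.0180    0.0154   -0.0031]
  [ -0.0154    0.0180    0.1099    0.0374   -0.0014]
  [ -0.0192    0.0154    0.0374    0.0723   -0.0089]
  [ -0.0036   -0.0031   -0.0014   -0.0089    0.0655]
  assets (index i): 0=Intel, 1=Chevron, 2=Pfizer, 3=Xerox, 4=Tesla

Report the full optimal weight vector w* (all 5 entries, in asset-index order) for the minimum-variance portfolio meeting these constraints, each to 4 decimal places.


0.3740  0.0539  -0.1204  0.1118  0.5807

p=Σ⁻¹μ = [2.5776  0.4250  0.0433  1.6490  3.1349]
q=Σ⁻¹𝟙 = [19.8701  3.5885  5.4581  17.8682  19.0737]
a=μᵀp=1.077163  b=𝟙ᵀp=7.829778  c=𝟙ᵀq=65.858505  D=ac−b²=9.634896
λ₁=(c·0.168−b)/D = (65.858505·0.168−7.829778)/9.634896 = 0.335702
λ₂=(a−b·0.168)/D = (1.077163−7.829778·0.168)/9.634896 = -0.024727
w* = 0.335702·p + -0.024727·q:
  w_0 = 0.335702·2.5776 + -0.024727·19.8701 = 0.3740  (Intel)
  w_1 = 0.335702·0.4250 + -0.024727·3.5885 = 0.0539  (Chevron)
  w_2 = 0.335702·0.0433 + -0.024727·5.4581 = -0.1204  (Pfizer)
  w_3 = 0.335702·1.6490 + -0.024727·17.8682 = 0.1118  (Xerox)
  w_4 = 0.335702·3.1349 + -0.024727·19.0737 = 0.5807  (Tesla)
Σw_i=1.0000  μᵀw=0.1680
σ²=wᵀΣw=λ₁·μ_p+λ₂ = 0.335702·0.168 + -0.024727 = 0.031671 ≈ 0.0317


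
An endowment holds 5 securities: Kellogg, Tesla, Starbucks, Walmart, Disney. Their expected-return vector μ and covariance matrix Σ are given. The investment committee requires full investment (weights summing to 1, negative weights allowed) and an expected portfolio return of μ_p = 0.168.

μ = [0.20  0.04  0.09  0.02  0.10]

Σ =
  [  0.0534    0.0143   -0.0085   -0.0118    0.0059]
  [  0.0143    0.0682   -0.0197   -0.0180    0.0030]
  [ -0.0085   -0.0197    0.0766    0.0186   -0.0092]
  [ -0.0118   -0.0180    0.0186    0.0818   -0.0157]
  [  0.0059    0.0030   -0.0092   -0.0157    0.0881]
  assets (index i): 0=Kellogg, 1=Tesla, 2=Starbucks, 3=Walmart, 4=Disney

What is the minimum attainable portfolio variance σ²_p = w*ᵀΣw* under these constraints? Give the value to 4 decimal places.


x=Σ⁻¹μ = [3.9430  0.3872  1.6718  0.7419  1.1646]
y=Σ⁻¹𝟙 = [18.5707  19.9890  17.6062  18.0795  14.4868]
a=μᵀx=1.085849  b=𝟙ᵀx=7.908535  c=𝟙ᵀy=88.732304  D=ac−b²=33.804966
λ₁=(c·0.168−b)/D = (88.732304·0.168−7.908535)/33.804966 = 0.207026
λ₂=(a−b·0.168)/D = (1.085849−7.908535·0.168)/33.804966 = -0.007182
w* = 0.207026·x + -0.007182·y:
  w_0 = 0.207026·3.9430 + -0.007182·18.5707 = 0.6829  (Kellogg)
  w_1 = 0.207026·0.3872 + -0.007182·19.9890 = -0.0634  (Tesla)
  w_2 = 0.207026·1.6718 + -0.007182·17.6062 = 0.2197  (Starbucks)
  w_3 = 0.207026·0.7419 + -0.007182·18.0795 = 0.0237  (Walmart)
  w_4 = 0.207026·1.1646 + -0.007182·14.4868 = 0.1371  (Disney)
Σw_i=1.0000  μᵀw=0.1680
σ²=wᵀΣw=λ₁·μ_p+λ₂ = 0.207026·0.168 + -0.007182 = 0.027598 ≈ 0.0276

0.0276


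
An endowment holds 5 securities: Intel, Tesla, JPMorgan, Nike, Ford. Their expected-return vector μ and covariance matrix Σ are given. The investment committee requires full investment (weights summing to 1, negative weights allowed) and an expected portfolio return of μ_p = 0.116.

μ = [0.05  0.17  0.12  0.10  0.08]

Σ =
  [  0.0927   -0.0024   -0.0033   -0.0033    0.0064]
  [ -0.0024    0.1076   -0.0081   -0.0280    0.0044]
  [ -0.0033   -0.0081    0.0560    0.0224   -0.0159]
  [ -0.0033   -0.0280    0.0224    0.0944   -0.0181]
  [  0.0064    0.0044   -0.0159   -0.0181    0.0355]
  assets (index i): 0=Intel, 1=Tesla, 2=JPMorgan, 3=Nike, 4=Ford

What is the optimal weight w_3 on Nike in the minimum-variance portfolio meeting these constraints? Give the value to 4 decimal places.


0.1586

u=Σ⁻¹μ = [0.4768  2.1103  2.9308  1.7996  4.1362]
v=Σ⁻¹𝟙 = [9.5818  14.2139  26.3401  17.6095  45.4556]
a=μᵀu=1.245139  b=𝟙ᵀu=11.453655  c=𝟙ᵀv=113.200847  D=ac−b²=9.764530
λ₁=(c·0.116−b)/D = (113.200847·0.116−11.453655)/9.764530 = 0.171810
λ₂=(a−b·0.116)/D = (1.245139−11.453655·0.116)/9.764530 = -0.008550
w* = 0.171810·u + -0.008550·v:
  w_0 = 0.171810·0.4768 + -0.008550·9.5818 = 0.0000  (Intel)
  w_1 = 0.171810·2.1103 + -0.008550·14.2139 = 0.2411  (Tesla)
  w_2 = 0.171810·2.9308 + -0.008550·26.3401 = 0.2783  (JPMorgan)
  w_3 = 0.171810·1.7996 + -0.008550·17.6095 = 0.1586  (Nike)
  w_4 = 0.171810·4.1362 + -0.008550·45.4556 = 0.3220  (Ford)
Σw_i=1.0000  μᵀw=0.1160
σ²=wᵀΣw=λ₁·μ_p+λ₂ = 0.171810·0.116 + -0.008550 = 0.011380 ≈ 0.0114


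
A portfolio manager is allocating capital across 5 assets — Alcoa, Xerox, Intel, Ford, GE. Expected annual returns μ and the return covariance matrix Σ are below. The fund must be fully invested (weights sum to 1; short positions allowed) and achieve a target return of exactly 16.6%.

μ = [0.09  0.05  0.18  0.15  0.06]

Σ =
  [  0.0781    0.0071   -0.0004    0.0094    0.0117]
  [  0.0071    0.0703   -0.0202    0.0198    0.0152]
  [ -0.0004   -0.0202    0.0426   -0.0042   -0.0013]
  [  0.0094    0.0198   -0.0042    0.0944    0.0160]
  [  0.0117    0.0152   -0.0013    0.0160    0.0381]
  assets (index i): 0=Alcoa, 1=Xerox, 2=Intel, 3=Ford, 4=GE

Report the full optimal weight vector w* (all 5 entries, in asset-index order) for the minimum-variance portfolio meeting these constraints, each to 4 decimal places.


0.0724  0.1336  0.7033  0.2307  -0.1401

g=Σ⁻¹μ = [0.8252  1.6785  5.1692  1.3397  0.2655]
h=Σ⁻¹𝟙 = [8.4186  18.1879  33.1228  4.7820  15.5274]
a=μᵀg=1.305538  b=𝟙ᵀg=9.278127  c=𝟙ᵀh=80.038756  D=ac−b²=18.410005
λ₁=(c·0.166−b)/D = (80.038756·0.166−9.278127)/18.410005 = 0.217724
λ₂=(a−b·0.166)/D = (1.305538−9.278127·0.166)/18.410005 = -0.012745
w* = 0.217724·g + -0.012745·h:
  w_0 = 0.217724·0.8252 + -0.012745·8.4186 = 0.0724  (Alcoa)
  w_1 = 0.217724·1.6785 + -0.012745·18.1879 = 0.1336  (Xerox)
  w_2 = 0.217724·5.1692 + -0.012745·33.1228 = 0.7033  (Intel)
  w_3 = 0.217724·1.3397 + -0.012745·4.7820 = 0.2307  (Ford)
  w_4 = 0.217724·0.2655 + -0.012745·15.5274 = -0.1401  (GE)
Σw_i=1.0000  μᵀw=0.1660
σ²=wᵀΣw=λ₁·μ_p+λ₂ = 0.217724·0.166 + -0.012745 = 0.023397 ≈ 0.0234


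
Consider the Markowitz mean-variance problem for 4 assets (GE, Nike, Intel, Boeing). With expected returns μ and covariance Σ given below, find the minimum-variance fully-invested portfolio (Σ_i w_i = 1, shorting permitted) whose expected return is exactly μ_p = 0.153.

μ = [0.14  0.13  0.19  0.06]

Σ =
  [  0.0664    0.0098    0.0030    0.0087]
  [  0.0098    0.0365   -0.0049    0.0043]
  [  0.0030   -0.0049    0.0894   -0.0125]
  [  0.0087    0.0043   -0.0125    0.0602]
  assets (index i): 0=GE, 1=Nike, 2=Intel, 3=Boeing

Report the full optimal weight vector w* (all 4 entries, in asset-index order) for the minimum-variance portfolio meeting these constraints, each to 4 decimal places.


u=Σ⁻¹μ = [1.3594  3.3960  2.4138  1.0589]
v=Σ⁻¹𝟙 = [8.5168  25.1128  14.5999  16.6182]
a=μᵀu=1.153956  b=𝟙ᵀu=8.228087  c=𝟙ᵀv=64.847707  D=ac−b²=7.129980
λ₁=(c·0.153−b)/D = (64.847707·0.153−8.228087)/7.129980 = 0.237534
λ₂=(a−b·0.153)/D = (1.153956−8.228087·0.153)/7.129980 = -0.014718
w* = 0.237534·u + -0.014718·v:
  w_0 = 0.237534·1.3594 + -0.014718·8.5168 = 0.1976  (GE)
  w_1 = 0.237534·3.3960 + -0.014718·25.1128 = 0.4370  (Nike)
  w_2 = 0.237534·2.4138 + -0.014718·14.5999 = 0.3585  (Intel)
  w_3 = 0.237534·1.0589 + -0.014718·16.6182 = 0.0069  (Boeing)
Σw_i=1.0000  μᵀw=0.1530
σ²=wᵀΣw=λ₁·μ_p+λ₂ = 0.237534·0.153 + -0.014718 = 0.021624 ≈ 0.0216

0.1976  0.4370  0.3585  0.0069


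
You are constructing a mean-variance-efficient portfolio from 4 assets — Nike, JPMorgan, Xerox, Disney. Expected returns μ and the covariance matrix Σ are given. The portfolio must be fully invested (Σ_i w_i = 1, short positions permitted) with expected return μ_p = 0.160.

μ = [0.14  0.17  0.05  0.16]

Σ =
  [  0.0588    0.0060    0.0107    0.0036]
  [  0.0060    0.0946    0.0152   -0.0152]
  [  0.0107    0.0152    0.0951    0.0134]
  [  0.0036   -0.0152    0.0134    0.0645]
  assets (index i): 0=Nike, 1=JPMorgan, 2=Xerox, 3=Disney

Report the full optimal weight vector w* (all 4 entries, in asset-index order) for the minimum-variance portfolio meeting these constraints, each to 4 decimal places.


g=Σ⁻¹μ = [2.0587  2.2245  -0.4828  2.9902]
h=Σ⁻¹𝟙 = [13.9498  11.5625  4.7788  16.4573]
a=μᵀg=1.120685  b=𝟙ᵀg=6.790703  c=𝟙ᵀh=46.748346  D=ac−b²=6.276547
λ₁=(c·0.160−b)/D = (46.748346·0.160−6.790703)/6.276547 = 0.109779
λ₂=(a−b·0.160)/D = (1.120685−6.790703·0.160)/6.276547 = 0.005445
w* = 0.109779·g + 0.005445·h:
  w_0 = 0.109779·2.0587 + 0.005445·13.9498 = 0.3020  (Nike)
  w_1 = 0.109779·2.2245 + 0.005445·11.5625 = 0.3072  (JPMorgan)
  w_2 = 0.109779·-0.4828 + 0.005445·4.7788 = -0.0270  (Xerox)
  w_3 = 0.109779·2.9902 + 0.005445·16.4573 = 0.4179  (Disney)
Σw_i=1.0000  μᵀw=0.1600
σ²=wᵀΣw=λ₁·μ_p+λ₂ = 0.109779·0.160 + 0.005445 = 0.023009 ≈ 0.0230

0.3020  0.3072  -0.0270  0.4179


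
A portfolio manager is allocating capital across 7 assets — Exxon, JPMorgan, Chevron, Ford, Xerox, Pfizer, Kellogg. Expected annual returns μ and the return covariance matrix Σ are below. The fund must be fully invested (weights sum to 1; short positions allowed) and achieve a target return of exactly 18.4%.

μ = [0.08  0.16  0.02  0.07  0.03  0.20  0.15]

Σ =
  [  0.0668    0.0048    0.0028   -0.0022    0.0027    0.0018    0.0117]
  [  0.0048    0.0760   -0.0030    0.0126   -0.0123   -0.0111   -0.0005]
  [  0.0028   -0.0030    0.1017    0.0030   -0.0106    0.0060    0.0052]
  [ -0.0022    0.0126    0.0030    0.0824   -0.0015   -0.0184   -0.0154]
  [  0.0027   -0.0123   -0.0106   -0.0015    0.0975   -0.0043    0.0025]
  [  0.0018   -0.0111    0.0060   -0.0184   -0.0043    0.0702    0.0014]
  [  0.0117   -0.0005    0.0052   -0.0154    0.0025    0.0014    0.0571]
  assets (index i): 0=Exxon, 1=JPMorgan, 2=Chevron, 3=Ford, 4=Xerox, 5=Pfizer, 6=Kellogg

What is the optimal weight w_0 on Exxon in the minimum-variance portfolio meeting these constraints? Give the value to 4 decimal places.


p=Σ⁻¹μ = [0.4428  2.4371  -0.0952  1.8853  0.7094  3.7099  2.9527]
q=Σ⁻¹𝟙 = [9.7294  15.2492  8.7100  18.1407  13.5794  20.8770  18.6460]
a=μᵀp=1.761578  b=𝟙ᵀp=12.041969  c=𝟙ᵀq=104.931696  D=ac−b²=39.836399
λ₁=(c·0.184−b)/D = (104.931696·0.184−12.041969)/39.836399 = 0.182383
λ₂=(a−b·0.184)/D = (1.761578−12.041969·0.184)/39.836399 = -0.011400
w* = 0.182383·p + -0.011400·q:
  w_0 = 0.182383·0.4428 + -0.011400·9.7294 = -0.0302  (Exxon)
  w_1 = 0.182383·2.4371 + -0.011400·15.2492 = 0.2706  (JPMorgan)
  w_2 = 0.182383·-0.0952 + -0.011400·8.7100 = -0.1167  (Chevron)
  w_3 = 0.182383·1.8853 + -0.011400·18.1407 = 0.1370  (Ford)
  w_4 = 0.182383·0.7094 + -0.011400·13.5794 = -0.0254  (Xerox)
  w_5 = 0.182383·3.7099 + -0.011400·20.8770 = 0.4386  (Pfizer)
  w_6 = 0.182383·2.9527 + -0.011400·18.6460 = 0.3260  (Kellogg)
Σw_i=1.0000  μᵀw=0.1840
σ²=wᵀΣw=λ₁·μ_p+λ₂ = 0.182383·0.184 + -0.011400 = 0.022158 ≈ 0.0222

-0.0302


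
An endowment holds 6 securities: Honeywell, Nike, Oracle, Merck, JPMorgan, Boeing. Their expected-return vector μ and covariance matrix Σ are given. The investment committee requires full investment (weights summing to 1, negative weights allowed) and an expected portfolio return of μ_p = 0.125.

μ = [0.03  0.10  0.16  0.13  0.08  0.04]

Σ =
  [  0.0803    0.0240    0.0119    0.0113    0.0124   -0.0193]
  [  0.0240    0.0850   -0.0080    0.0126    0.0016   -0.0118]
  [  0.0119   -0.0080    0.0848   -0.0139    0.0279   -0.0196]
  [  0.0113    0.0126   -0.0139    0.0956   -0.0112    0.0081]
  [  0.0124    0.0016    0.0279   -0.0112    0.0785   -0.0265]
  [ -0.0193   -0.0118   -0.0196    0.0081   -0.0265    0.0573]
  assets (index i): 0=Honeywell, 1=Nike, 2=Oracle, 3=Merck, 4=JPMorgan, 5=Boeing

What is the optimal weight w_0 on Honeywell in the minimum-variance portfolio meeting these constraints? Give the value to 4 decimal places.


u=Σ⁻¹μ = [-0.3405  1.5389  2.4409  1.5066  1.0699  2.0171]
v=Σ⁻¹𝟙 = [10.7842  13.5857  15.2183  8.7257  18.9573  36.6216]
a=μᵀu=0.896350  b=𝟙ᵀu=8.232823  c=𝟙ᵀv=103.892810  D=ac−b²=25.344914
λ₁=(c·0.125−b)/D = (103.892810·0.125−8.232823)/25.344914 = 0.187563
λ₂=(a−b·0.125)/D = (0.896350−8.232823·0.125)/25.344914 = -0.005238
w* = 0.187563·u + -0.005238·v:
  w_0 = 0.187563·-0.3405 + -0.005238·10.7842 = -0.1204  (Honeywell)
  w_1 = 0.187563·1.5389 + -0.005238·13.5857 = 0.2175  (Nike)
  w_2 = 0.187563·2.4409 + -0.005238·15.2183 = 0.3781  (Oracle)
  w_3 = 0.187563·1.5066 + -0.005238·8.7257 = 0.2369  (Merck)
  w_4 = 0.187563·1.0699 + -0.005238·18.9573 = 0.1014  (JPMorgan)
  w_5 = 0.187563·2.0171 + -0.005238·36.6216 = 0.1865  (Boeing)
Σw_i=1.0000  μᵀw=0.1250
σ²=wᵀΣw=λ₁·μ_p+λ₂ = 0.187563·0.125 + -0.005238 = 0.018208 ≈ 0.0182

-0.1204


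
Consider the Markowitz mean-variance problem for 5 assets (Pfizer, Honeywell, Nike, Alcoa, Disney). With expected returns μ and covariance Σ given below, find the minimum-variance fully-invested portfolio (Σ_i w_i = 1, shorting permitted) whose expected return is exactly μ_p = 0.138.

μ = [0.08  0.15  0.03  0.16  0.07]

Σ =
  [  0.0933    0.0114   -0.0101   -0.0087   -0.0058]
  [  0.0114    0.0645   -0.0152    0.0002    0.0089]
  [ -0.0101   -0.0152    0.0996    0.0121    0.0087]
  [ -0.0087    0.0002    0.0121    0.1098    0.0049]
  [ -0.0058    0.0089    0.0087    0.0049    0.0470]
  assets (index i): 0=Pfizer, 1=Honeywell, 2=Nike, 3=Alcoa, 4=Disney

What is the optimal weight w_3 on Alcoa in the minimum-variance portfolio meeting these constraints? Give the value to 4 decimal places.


x=Σ⁻¹μ = [0.8365  2.1498  0.4576  1.4266  0.9521]
y=Σ⁻¹𝟙 = [12.0727  13.5007  10.8274  8.0714  17.3642]
a=μᵀx=0.698026  b=𝟙ᵀx=5.822650  c=𝟙ᵀy=61.836356  D=ac−b²=9.260120
λ₁=(c·0.138−b)/D = (61.836356·0.138−5.822650)/9.260120 = 0.292736
λ₂=(a−b·0.138)/D = (0.698026−5.822650·0.138)/9.260120 = -0.011393
w* = 0.292736·x + -0.011393·y:
  w_0 = 0.292736·0.8365 + -0.011393·12.0727 = 0.1073  (Pfizer)
  w_1 = 0.292736·2.1498 + -0.011393·13.5007 = 0.4755  (Honeywell)
  w_2 = 0.292736·0.4576 + -0.011393·10.8274 = 0.0106  (Nike)
  w_3 = 0.292736·1.4266 + -0.011393·8.0714 = 0.3257  (Alcoa)
  w_4 = 0.292736·0.9521 + -0.011393·17.3642 = 0.0809  (Disney)
Σw_i=1.0000  μᵀw=0.1380
σ²=wᵀΣw=λ₁·μ_p+λ₂ = 0.292736·0.138 + -0.011393 = 0.029005 ≈ 0.0290

0.3257


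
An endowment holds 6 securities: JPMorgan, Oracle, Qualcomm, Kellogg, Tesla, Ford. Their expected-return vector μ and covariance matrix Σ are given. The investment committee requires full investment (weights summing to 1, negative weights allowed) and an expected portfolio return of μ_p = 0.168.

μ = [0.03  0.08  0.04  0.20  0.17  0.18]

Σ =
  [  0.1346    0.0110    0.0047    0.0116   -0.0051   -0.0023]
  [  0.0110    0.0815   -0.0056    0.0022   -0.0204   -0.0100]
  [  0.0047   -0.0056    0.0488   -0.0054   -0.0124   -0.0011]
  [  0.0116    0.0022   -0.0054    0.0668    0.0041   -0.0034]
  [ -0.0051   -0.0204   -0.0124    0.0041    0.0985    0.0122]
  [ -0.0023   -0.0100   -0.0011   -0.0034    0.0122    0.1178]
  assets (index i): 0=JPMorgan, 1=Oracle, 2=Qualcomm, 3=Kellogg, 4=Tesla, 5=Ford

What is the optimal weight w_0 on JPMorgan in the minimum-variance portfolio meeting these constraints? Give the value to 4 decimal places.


p=Σ⁻¹μ = [-0.1490  1.7435  1.9175  3.0749  1.9979  1.5729]
q=Σ⁻¹𝟙 = [4.3871  18.3114  28.1274  15.3684  15.9354  9.1849]
a=μᵀp=1.449439  b=𝟙ᵀp=10.157598  c=𝟙ᵀq=91.314536  D=ac−b²=29.178043
λ₁=(c·0.168−b)/D = (91.314536·0.168−10.157598)/29.178043 = 0.177642
λ₂=(a−b·0.168)/D = (1.449439−10.157598·0.168)/29.178043 = -0.008809
w* = 0.177642·p + -0.008809·q:
  w_0 = 0.177642·-0.1490 + -0.008809·4.3871 = -0.0651  (JPMorgan)
  w_1 = 0.177642·1.7435 + -0.008809·18.3114 = 0.1484  (Oracle)
  w_2 = 0.177642·1.9175 + -0.008809·28.1274 = 0.0928  (Qualcomm)
  w_3 = 0.177642·3.0749 + -0.008809·15.3684 = 0.4108  (Kellogg)
  w_4 = 0.177642·1.9979 + -0.008809·15.9354 = 0.2145  (Tesla)
  w_5 = 0.177642·1.5729 + -0.008809·9.1849 = 0.1985  (Ford)
Σw_i=1.0000  μᵀw=0.1680
σ²=wᵀΣw=λ₁·μ_p+λ₂ = 0.177642·0.168 + -0.008809 = 0.021035 ≈ 0.0210

-0.0651


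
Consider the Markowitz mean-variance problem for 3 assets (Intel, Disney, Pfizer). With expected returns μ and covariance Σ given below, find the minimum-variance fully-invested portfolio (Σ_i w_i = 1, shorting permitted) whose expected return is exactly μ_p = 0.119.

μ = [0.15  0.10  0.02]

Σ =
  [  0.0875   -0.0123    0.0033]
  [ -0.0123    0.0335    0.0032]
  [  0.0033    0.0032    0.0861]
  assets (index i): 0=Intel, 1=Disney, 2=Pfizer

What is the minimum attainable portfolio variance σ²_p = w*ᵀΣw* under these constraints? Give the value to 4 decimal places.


x=Σ⁻¹μ = [2.2498  3.8107  0.0044]
y=Σ⁻¹𝟙 = [15.9514  34.7800  9.7104]
a=μᵀx=0.718627  b=𝟙ᵀx=6.064919  c=𝟙ᵀy=60.441788  D=ac−b²=6.651867
λ₁=(c·0.119−b)/D = (60.441788·0.119−6.064919)/6.651867 = 0.169524
λ₂=(a−b·0.119)/D = (0.718627−6.064919·0.119)/6.651867 = -0.000466
w* = 0.169524·x + -0.000466·y:
  w_0 = 0.169524·2.2498 + -0.000466·15.9514 = 0.3740  (Intel)
  w_1 = 0.169524·3.8107 + -0.000466·34.7800 = 0.6298  (Disney)
  w_2 = 0.169524·0.0044 + -0.000466·9.7104 = -0.0038  (Pfizer)
Σw_i=1.0000  μᵀw=0.1190
σ²=wᵀΣw=λ₁·μ_p+λ₂ = 0.169524·0.119 + -0.000466 = 0.019708 ≈ 0.0197

0.0197


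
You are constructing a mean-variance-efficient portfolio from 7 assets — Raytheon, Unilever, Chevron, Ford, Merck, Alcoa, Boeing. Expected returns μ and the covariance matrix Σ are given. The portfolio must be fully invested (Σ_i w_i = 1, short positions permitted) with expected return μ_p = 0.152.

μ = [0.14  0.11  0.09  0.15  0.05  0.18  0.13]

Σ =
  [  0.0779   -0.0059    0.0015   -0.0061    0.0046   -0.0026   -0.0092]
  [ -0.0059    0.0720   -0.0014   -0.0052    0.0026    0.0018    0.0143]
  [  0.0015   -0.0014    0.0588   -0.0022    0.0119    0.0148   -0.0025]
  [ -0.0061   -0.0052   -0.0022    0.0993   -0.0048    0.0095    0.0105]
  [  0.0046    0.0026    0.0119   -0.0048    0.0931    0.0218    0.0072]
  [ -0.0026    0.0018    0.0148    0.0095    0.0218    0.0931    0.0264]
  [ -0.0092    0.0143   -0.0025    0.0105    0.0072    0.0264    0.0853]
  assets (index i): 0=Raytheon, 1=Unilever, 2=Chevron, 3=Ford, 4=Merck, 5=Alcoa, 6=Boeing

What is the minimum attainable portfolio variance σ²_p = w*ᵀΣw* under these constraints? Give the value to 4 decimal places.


x=Σ⁻¹μ = [2.1749  1.6274  1.2857  1.5256  -0.0919  1.3628  0.9217]
y=Σ⁻¹𝟙 = [15.2043  14.2397  15.5403  11.2113  6.7582  3.2942  8.4614]
a=μᵀx=1.188575  b=𝟙ᵀx=8.806139  c=𝟙ᵀy=74.709426  D=ac−b²=11.249683
λ₁=(c·0.152−b)/D = (74.709426·0.152−8.806139)/11.249683 = 0.226646
λ₂=(a−b·0.152)/D = (1.188575−8.806139·0.152)/11.249683 = -0.013330
w* = 0.226646·x + -0.013330·y:
  w_0 = 0.226646·2.1749 + -0.013330·15.2043 = 0.2903  (Raytheon)
  w_1 = 0.226646·1.6274 + -0.013330·14.2397 = 0.1790  (Unilever)
  w_2 = 0.226646·1.2857 + -0.013330·15.5403 = 0.0843  (Chevron)
  w_3 = 0.226646·1.5256 + -0.013330·11.2113 = 0.1963  (Ford)
  w_4 = 0.226646·-0.0919 + -0.013330·6.7582 = -0.1109  (Merck)
  w_5 = 0.226646·1.3628 + -0.013330·3.2942 = 0.2650  (Alcoa)
  w_6 = 0.226646·0.9217 + -0.013330·8.4614 = 0.0961  (Boeing)
Σw_i=1.0000  μᵀw=0.1520
σ²=wᵀΣw=λ₁·μ_p+λ₂ = 0.226646·0.152 + -0.013330 = 0.021120 ≈ 0.0211

0.0211


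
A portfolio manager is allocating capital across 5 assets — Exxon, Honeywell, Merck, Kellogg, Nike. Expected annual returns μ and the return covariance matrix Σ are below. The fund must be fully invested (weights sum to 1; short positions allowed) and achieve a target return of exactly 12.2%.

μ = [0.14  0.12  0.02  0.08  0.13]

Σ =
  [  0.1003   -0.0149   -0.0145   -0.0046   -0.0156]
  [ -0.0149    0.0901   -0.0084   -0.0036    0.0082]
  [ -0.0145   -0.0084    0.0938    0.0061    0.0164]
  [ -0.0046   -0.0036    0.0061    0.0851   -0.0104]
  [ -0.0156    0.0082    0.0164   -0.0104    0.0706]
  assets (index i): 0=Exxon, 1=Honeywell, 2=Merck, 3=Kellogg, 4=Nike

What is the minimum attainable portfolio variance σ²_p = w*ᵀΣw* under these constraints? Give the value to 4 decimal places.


0.0169

u=Σ⁻¹μ = [2.0689  1.5386  0.1821  1.3827  2.2812]
v=Σ⁻¹𝟙 = [16.7376  14.0062  10.7939  14.4116  15.8515]
a=μᵀu=0.885097  b=𝟙ᵀu=7.453511  c=𝟙ᵀv=71.800853  D=ac−b²=7.995879
λ₁=(c·0.122−b)/D = (71.800853·0.122−7.453511)/7.995879 = 0.163358
λ₂=(a−b·0.122)/D = (0.885097−7.453511·0.122)/7.995879 = -0.003031
w* = 0.163358·u + -0.003031·v:
  w_0 = 0.163358·2.0689 + -0.003031·16.7376 = 0.2873  (Exxon)
  w_1 = 0.163358·1.5386 + -0.003031·14.0062 = 0.2089  (Honeywell)
  w_2 = 0.163358·0.1821 + -0.003031·10.7939 = -0.0030  (Merck)
  w_3 = 0.163358·1.3827 + -0.003031·14.4116 = 0.1822  (Kellogg)
  w_4 = 0.163358·2.2812 + -0.003031·15.8515 = 0.3246  (Nike)
Σw_i=1.0000  μᵀw=0.1220
σ²=wᵀΣw=λ₁·μ_p+λ₂ = 0.163358·0.122 + -0.003031 = 0.016899 ≈ 0.0169


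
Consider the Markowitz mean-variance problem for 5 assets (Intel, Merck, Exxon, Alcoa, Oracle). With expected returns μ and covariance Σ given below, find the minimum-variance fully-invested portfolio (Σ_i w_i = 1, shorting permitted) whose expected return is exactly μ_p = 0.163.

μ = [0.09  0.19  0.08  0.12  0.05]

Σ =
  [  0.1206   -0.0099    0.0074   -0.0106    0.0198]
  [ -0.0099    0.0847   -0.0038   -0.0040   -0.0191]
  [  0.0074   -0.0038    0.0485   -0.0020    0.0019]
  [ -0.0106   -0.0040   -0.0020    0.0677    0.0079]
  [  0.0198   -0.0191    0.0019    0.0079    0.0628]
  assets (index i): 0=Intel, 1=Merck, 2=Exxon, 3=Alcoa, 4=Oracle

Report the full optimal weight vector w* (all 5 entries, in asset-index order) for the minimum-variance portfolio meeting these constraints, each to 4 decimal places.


g=Σ⁻¹μ = [0.8661  2.7567  1.7744  2.0002  1.0562]
h=Σ⁻¹𝟙 = [7.1451  18.0541  20.9392  15.6426  16.5605]
a=μᵀg=1.036506  b=𝟙ᵀg=8.453612  c=𝟙ᵀh=78.341516  D=ac−b²=9.737872
λ₁=(c·0.163−b)/D = (78.341516·0.163−8.453612)/9.737872 = 0.443224
λ₂=(a−b·0.163)/D = (1.036506−8.453612·0.163)/9.737872 = -0.035062
w* = 0.443224·g + -0.035062·h:
  w_0 = 0.443224·0.8661 + -0.035062·7.1451 = 0.1333  (Intel)
  w_1 = 0.443224·2.7567 + -0.035062·18.0541 = 0.5888  (Merck)
  w_2 = 0.443224·1.7744 + -0.035062·20.9392 = 0.0523  (Exxon)
  w_3 = 0.443224·2.0002 + -0.035062·15.6426 = 0.3381  (Alcoa)
  w_4 = 0.443224·1.0562 + -0.035062·16.5605 = -0.1125  (Oracle)
Σw_i=1.0000  μᵀw=0.1630
σ²=wᵀΣw=λ₁·μ_p+λ₂ = 0.443224·0.163 + -0.035062 = 0.037183 ≈ 0.0372

0.1333  0.5888  0.0523  0.3381  -0.1125
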